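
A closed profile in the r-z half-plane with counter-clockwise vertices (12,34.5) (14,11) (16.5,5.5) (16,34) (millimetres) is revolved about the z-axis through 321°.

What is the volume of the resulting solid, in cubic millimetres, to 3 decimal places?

Volume = 6621.463 mm³

Profile (r,z), 4 vertices: (12,34.5) (14,11) (16.5,5.5) (16,34)
edge 0: (12,34.5)→(14,11)  cross = 12·11 − 14·34.5 = -351.0000; (r_i+r_j)·cross = 26·-351.0000 = -9126.0000
edge 1: (14,11)→(16.5,5.5)  cross = 14·5.5 − 16.5·11 = -104.5000; (r_i+r_j)·cross = 30.5·-104.5000 = -3187.2500
edge 2: (16.5,5.5)→(16,34)  cross = 16.5·34 − 16·5.5 = 473.0000; (r_i+r_j)·cross = 32.5·473.0000 = 15372.5000
edge 3: (16,34)→(12,34.5)  cross = 16·34.5 − 12·34 = 144.0000; (r_i+r_j)·cross = 28·144.0000 = 4032.0000
Σcross = 161.5000 → A = |Σcross|/2 = 80.7500 mm²
Σ(r_i+r_j)·cross = 7091.2500 → first moment M = |Σ|/6 = 1181.8750
R_c = M/A = 1181.8750/80.7500 = 14.6362 mm
θ = 321° = 5.602507 rad
V = θ·R_c·A = 5.602507·14.6362·80.7500 = 6621.463 mm³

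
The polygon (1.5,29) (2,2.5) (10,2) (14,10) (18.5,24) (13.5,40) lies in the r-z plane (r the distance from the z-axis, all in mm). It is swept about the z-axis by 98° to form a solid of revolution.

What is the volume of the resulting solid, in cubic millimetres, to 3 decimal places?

Volume = 6977.990 mm³

Profile (r,z), 6 vertices: (1.5,29) (2,2.5) (10,2) (14,10) (18.5,24) (13.5,40)
edge 0: (1.5,29)→(2,2.5)  cross = 1.5·2.5 − 2·29 = -54.2500; (r_i+r_j)·cross = 3.5·-54.2500 = -189.8750
edge 1: (2,2.5)→(10,2)  cross = 2·2 − 10·2.5 = -21.0000; (r_i+r_j)·cross = 12·-21.0000 = -252.0000
edge 2: (10,2)→(14,10)  cross = 10·10 − 14·2 = 72.0000; (r_i+r_j)·cross = 24·72.0000 = 1728.0000
edge 3: (14,10)→(18.5,24)  cross = 14·24 − 18.5·10 = 151.0000; (r_i+r_j)·cross = 32.5·151.0000 = 4907.5000
edge 4: (18.5,24)→(13.5,40)  cross = 18.5·40 − 13.5·24 = 416.0000; (r_i+r_j)·cross = 32·416.0000 = 13312.0000
edge 5: (13.5,40)→(1.5,29)  cross = 13.5·29 − 1.5·40 = 331.5000; (r_i+r_j)·cross = 15·331.5000 = 4972.5000
Σcross = 895.2500 → A = |Σcross|/2 = 447.6250 mm²
Σ(r_i+r_j)·cross = 24478.1250 → first moment M = |Σ|/6 = 4079.6875
R_c = M/A = 4079.6875/447.6250 = 9.1141 mm
θ = 98° = 1.710423 rad
V = θ·R_c·A = 1.710423·9.1141·447.6250 = 6977.990 mm³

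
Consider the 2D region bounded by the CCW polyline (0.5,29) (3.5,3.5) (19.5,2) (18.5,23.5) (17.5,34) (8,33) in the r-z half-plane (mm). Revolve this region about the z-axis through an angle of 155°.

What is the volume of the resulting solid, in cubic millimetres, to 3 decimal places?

Profile (r,z), 6 vertices: (0.5,29) (3.5,3.5) (19.5,2) (18.5,23.5) (17.5,34) (8,33)
edge 0: (0.5,29)→(3.5,3.5)  cross = 0.5·3.5 − 3.5·29 = -99.7500; (r_i+r_j)·cross = 4·-99.7500 = -399.0000
edge 1: (3.5,3.5)→(19.5,2)  cross = 3.5·2 − 19.5·3.5 = -61.2500; (r_i+r_j)·cross = 23·-61.2500 = -1408.7500
edge 2: (19.5,2)→(18.5,23.5)  cross = 19.5·23.5 − 18.5·2 = 421.2500; (r_i+r_j)·cross = 38·421.2500 = 16007.5000
edge 3: (18.5,23.5)→(17.5,34)  cross = 18.5·34 − 17.5·23.5 = 217.7500; (r_i+r_j)·cross = 36·217.7500 = 7839.0000
edge 4: (17.5,34)→(8,33)  cross = 17.5·33 − 8·34 = 305.5000; (r_i+r_j)·cross = 25.5·305.5000 = 7790.2500
edge 5: (8,33)→(0.5,29)  cross = 8·29 − 0.5·33 = 215.5000; (r_i+r_j)·cross = 8.5·215.5000 = 1831.7500
Σcross = 999.0000 → A = |Σcross|/2 = 499.5000 mm²
Σ(r_i+r_j)·cross = 31660.7500 → first moment M = |Σ|/6 = 5276.7917
R_c = M/A = 5276.7917/499.5000 = 10.5641 mm
θ = 155° = 2.705260 rad
V = θ·R_c·A = 2.705260·10.5641·499.5000 = 14275.095 mm³

Volume = 14275.095 mm³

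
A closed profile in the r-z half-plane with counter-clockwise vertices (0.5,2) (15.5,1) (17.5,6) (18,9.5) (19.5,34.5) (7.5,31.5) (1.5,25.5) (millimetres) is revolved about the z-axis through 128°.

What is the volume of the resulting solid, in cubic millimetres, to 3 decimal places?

Profile (r,z), 7 vertices: (0.5,2) (15.5,1) (17.5,6) (18,9.5) (19.5,34.5) (7.5,31.5) (1.5,25.5)
edge 0: (0.5,2)→(15.5,1)  cross = 0.5·1 − 15.5·2 = -30.5000; (r_i+r_j)·cross = 16·-30.5000 = -488.0000
edge 1: (15.5,1)→(17.5,6)  cross = 15.5·6 − 17.5·1 = 75.5000; (r_i+r_j)·cross = 33·75.5000 = 2491.5000
edge 2: (17.5,6)→(18,9.5)  cross = 17.5·9.5 − 18·6 = 58.2500; (r_i+r_j)·cross = 35.5·58.2500 = 2067.8750
edge 3: (18,9.5)→(19.5,34.5)  cross = 18·34.5 − 19.5·9.5 = 435.7500; (r_i+r_j)·cross = 37.5·435.7500 = 16340.6250
edge 4: (19.5,34.5)→(7.5,31.5)  cross = 19.5·31.5 − 7.5·34.5 = 355.5000; (r_i+r_j)·cross = 27·355.5000 = 9598.5000
edge 5: (7.5,31.5)→(1.5,25.5)  cross = 7.5·25.5 − 1.5·31.5 = 144.0000; (r_i+r_j)·cross = 9·144.0000 = 1296.0000
edge 6: (1.5,25.5)→(0.5,2)  cross = 1.5·2 − 0.5·25.5 = -9.7500; (r_i+r_j)·cross = 2·-9.7500 = -19.5000
Σcross = 1028.7500 → A = |Σcross|/2 = 514.3750 mm²
Σ(r_i+r_j)·cross = 31287.0000 → first moment M = |Σ|/6 = 5214.5000
R_c = M/A = 5214.5000/514.3750 = 10.1375 mm
θ = 128° = 2.234021 rad
V = θ·R_c·A = 2.234021·10.1375·514.3750 = 11649.305 mm³

Volume = 11649.305 mm³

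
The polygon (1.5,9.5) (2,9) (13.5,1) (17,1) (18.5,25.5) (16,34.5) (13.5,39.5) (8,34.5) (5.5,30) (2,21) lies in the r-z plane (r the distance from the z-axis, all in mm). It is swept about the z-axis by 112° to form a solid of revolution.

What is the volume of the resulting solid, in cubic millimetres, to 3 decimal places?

Profile (r,z), 10 vertices: (1.5,9.5) (2,9) (13.5,1) (17,1) (18.5,25.5) (16,34.5) (13.5,39.5) (8,34.5) (5.5,30) (2,21)
edge 0: (1.5,9.5)→(2,9)  cross = 1.5·9 − 2·9.5 = -5.5000; (r_i+r_j)·cross = 3.5·-5.5000 = -19.2500
edge 1: (2,9)→(13.5,1)  cross = 2·1 − 13.5·9 = -119.5000; (r_i+r_j)·cross = 15.5·-119.5000 = -1852.2500
edge 2: (13.5,1)→(17,1)  cross = 13.5·1 − 17·1 = -3.5000; (r_i+r_j)·cross = 30.5·-3.5000 = -106.7500
edge 3: (17,1)→(18.5,25.5)  cross = 17·25.5 − 18.5·1 = 415.0000; (r_i+r_j)·cross = 35.5·415.0000 = 14732.5000
edge 4: (18.5,25.5)→(16,34.5)  cross = 18.5·34.5 − 16·25.5 = 230.2500; (r_i+r_j)·cross = 34.5·230.2500 = 7943.6250
edge 5: (16,34.5)→(13.5,39.5)  cross = 16·39.5 − 13.5·34.5 = 166.2500; (r_i+r_j)·cross = 29.5·166.2500 = 4904.3750
edge 6: (13.5,39.5)→(8,34.5)  cross = 13.5·34.5 − 8·39.5 = 149.7500; (r_i+r_j)·cross = 21.5·149.7500 = 3219.6250
edge 7: (8,34.5)→(5.5,30)  cross = 8·30 − 5.5·34.5 = 50.2500; (r_i+r_j)·cross = 13.5·50.2500 = 678.3750
edge 8: (5.5,30)→(2,21)  cross = 5.5·21 − 2·30 = 55.5000; (r_i+r_j)·cross = 7.5·55.5000 = 416.2500
edge 9: (2,21)→(1.5,9.5)  cross = 2·9.5 − 1.5·21 = -12.5000; (r_i+r_j)·cross = 3.5·-12.5000 = -43.7500
Σcross = 926.0000 → A = |Σcross|/2 = 463.0000 mm²
Σ(r_i+r_j)·cross = 29872.7500 → first moment M = |Σ|/6 = 4978.7917
R_c = M/A = 4978.7917/463.0000 = 10.7533 mm
θ = 112° = 1.954769 rad
V = θ·R_c·A = 1.954769·10.7533·463.0000 = 9732.386 mm³

Volume = 9732.386 mm³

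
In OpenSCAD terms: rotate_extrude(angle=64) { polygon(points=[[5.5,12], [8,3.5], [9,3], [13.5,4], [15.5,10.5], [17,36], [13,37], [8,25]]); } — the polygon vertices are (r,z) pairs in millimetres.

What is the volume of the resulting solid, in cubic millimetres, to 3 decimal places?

Profile (r,z), 8 vertices: (5.5,12) (8,3.5) (9,3) (13.5,4) (15.5,10.5) (17,36) (13,37) (8,25)
edge 0: (5.5,12)→(8,3.5)  cross = 5.5·3.5 − 8·12 = -76.7500; (r_i+r_j)·cross = 13.5·-76.7500 = -1036.1250
edge 1: (8,3.5)→(9,3)  cross = 8·3 − 9·3.5 = -7.5000; (r_i+r_j)·cross = 17·-7.5000 = -127.5000
edge 2: (9,3)→(13.5,4)  cross = 9·4 − 13.5·3 = -4.5000; (r_i+r_j)·cross = 22.5·-4.5000 = -101.2500
edge 3: (13.5,4)→(15.5,10.5)  cross = 13.5·10.5 − 15.5·4 = 79.7500; (r_i+r_j)·cross = 29·79.7500 = 2312.7500
edge 4: (15.5,10.5)→(17,36)  cross = 15.5·36 − 17·10.5 = 379.5000; (r_i+r_j)·cross = 32.5·379.5000 = 12333.7500
edge 5: (17,36)→(13,37)  cross = 17·37 − 13·36 = 161.0000; (r_i+r_j)·cross = 30·161.0000 = 4830.0000
edge 6: (13,37)→(8,25)  cross = 13·25 − 8·37 = 29.0000; (r_i+r_j)·cross = 21·29.0000 = 609.0000
edge 7: (8,25)→(5.5,12)  cross = 8·12 − 5.5·25 = -41.5000; (r_i+r_j)·cross = 13.5·-41.5000 = -560.2500
Σcross = 519.0000 → A = |Σcross|/2 = 259.5000 mm²
Σ(r_i+r_j)·cross = 18260.3750 → first moment M = |Σ|/6 = 3043.3958
R_c = M/A = 3043.3958/259.5000 = 11.7279 mm
θ = 64° = 1.117011 rad
V = θ·R_c·A = 1.117011·11.7279·259.5000 = 3399.506 mm³

Volume = 3399.506 mm³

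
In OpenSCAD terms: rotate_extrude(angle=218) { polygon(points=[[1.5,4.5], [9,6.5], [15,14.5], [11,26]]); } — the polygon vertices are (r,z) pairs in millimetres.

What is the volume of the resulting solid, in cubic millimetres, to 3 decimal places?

Profile (r,z), 4 vertices: (1.5,4.5) (9,6.5) (15,14.5) (11,26)
edge 0: (1.5,4.5)→(9,6.5)  cross = 1.5·6.5 − 9·4.5 = -30.7500; (r_i+r_j)·cross = 10.5·-30.7500 = -322.8750
edge 1: (9,6.5)→(15,14.5)  cross = 9·14.5 − 15·6.5 = 33.0000; (r_i+r_j)·cross = 24·33.0000 = 792.0000
edge 2: (15,14.5)→(11,26)  cross = 15·26 − 11·14.5 = 230.5000; (r_i+r_j)·cross = 26·230.5000 = 5993.0000
edge 3: (11,26)→(1.5,4.5)  cross = 11·4.5 − 1.5·26 = 10.5000; (r_i+r_j)·cross = 12.5·10.5000 = 131.2500
Σcross = 243.2500 → A = |Σcross|/2 = 121.6250 mm²
Σ(r_i+r_j)·cross = 6593.3750 → first moment M = |Σ|/6 = 1098.8958
R_c = M/A = 1098.8958/121.6250 = 9.0351 mm
θ = 218° = 3.804818 rad
V = θ·R_c·A = 3.804818·9.0351·121.6250 = 4181.098 mm³

Volume = 4181.098 mm³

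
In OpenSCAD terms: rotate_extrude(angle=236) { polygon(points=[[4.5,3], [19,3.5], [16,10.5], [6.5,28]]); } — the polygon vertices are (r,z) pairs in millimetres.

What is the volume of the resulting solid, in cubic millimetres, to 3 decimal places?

Volume = 7843.905 mm³

Profile (r,z), 4 vertices: (4.5,3) (19,3.5) (16,10.5) (6.5,28)
edge 0: (4.5,3)→(19,3.5)  cross = 4.5·3.5 − 19·3 = -41.2500; (r_i+r_j)·cross = 23.5·-41.2500 = -969.3750
edge 1: (19,3.5)→(16,10.5)  cross = 19·10.5 − 16·3.5 = 143.5000; (r_i+r_j)·cross = 35·143.5000 = 5022.5000
edge 2: (16,10.5)→(6.5,28)  cross = 16·28 − 6.5·10.5 = 379.7500; (r_i+r_j)·cross = 22.5·379.7500 = 8544.3750
edge 3: (6.5,28)→(4.5,3)  cross = 6.5·3 − 4.5·28 = -106.5000; (r_i+r_j)·cross = 11·-106.5000 = -1171.5000
Σcross = 375.5000 → A = |Σcross|/2 = 187.7500 mm²
Σ(r_i+r_j)·cross = 11426.0000 → first moment M = |Σ|/6 = 1904.3333
R_c = M/A = 1904.3333/187.7500 = 10.1429 mm
θ = 236° = 4.118977 rad
V = θ·R_c·A = 4.118977·10.1429·187.7500 = 7843.905 mm³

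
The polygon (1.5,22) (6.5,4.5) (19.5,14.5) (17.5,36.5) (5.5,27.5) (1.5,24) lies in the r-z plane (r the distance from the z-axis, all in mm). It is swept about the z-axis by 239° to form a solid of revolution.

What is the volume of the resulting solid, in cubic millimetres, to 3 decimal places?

Profile (r,z), 6 vertices: (1.5,22) (6.5,4.5) (19.5,14.5) (17.5,36.5) (5.5,27.5) (1.5,24)
edge 0: (1.5,22)→(6.5,4.5)  cross = 1.5·4.5 − 6.5·22 = -136.2500; (r_i+r_j)·cross = 8·-136.2500 = -1090.0000
edge 1: (6.5,4.5)→(19.5,14.5)  cross = 6.5·14.5 − 19.5·4.5 = 6.5000; (r_i+r_j)·cross = 26·6.5000 = 169.0000
edge 2: (19.5,14.5)→(17.5,36.5)  cross = 19.5·36.5 − 17.5·14.5 = 458.0000; (r_i+r_j)·cross = 37·458.0000 = 16946.0000
edge 3: (17.5,36.5)→(5.5,27.5)  cross = 17.5·27.5 − 5.5·36.5 = 280.5000; (r_i+r_j)·cross = 23·280.5000 = 6451.5000
edge 4: (5.5,27.5)→(1.5,24)  cross = 5.5·24 − 1.5·27.5 = 90.7500; (r_i+r_j)·cross = 7·90.7500 = 635.2500
edge 5: (1.5,24)→(1.5,22)  cross = 1.5·22 − 1.5·24 = -3.0000; (r_i+r_j)·cross = 3·-3.0000 = -9.0000
Σcross = 696.5000 → A = |Σcross|/2 = 348.2500 mm²
Σ(r_i+r_j)·cross = 23102.7500 → first moment M = |Σ|/6 = 3850.4583
R_c = M/A = 3850.4583/348.2500 = 11.0566 mm
θ = 239° = 4.171337 rad
V = θ·R_c·A = 4.171337·11.0566·348.2500 = 16061.559 mm³

Volume = 16061.559 mm³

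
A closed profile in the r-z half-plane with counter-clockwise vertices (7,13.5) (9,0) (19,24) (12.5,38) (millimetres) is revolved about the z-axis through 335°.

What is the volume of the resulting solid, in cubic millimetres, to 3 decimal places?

Profile (r,z), 4 vertices: (7,13.5) (9,0) (19,24) (12.5,38)
edge 0: (7,13.5)→(9,0)  cross = 7·0 − 9·13.5 = -121.5000; (r_i+r_j)·cross = 16·-121.5000 = -1944.0000
edge 1: (9,0)→(19,24)  cross = 9·24 − 19·0 = 216.0000; (r_i+r_j)·cross = 28·216.0000 = 6048.0000
edge 2: (19,24)→(12.5,38)  cross = 19·38 − 12.5·24 = 422.0000; (r_i+r_j)·cross = 31.5·422.0000 = 13293.0000
edge 3: (12.5,38)→(7,13.5)  cross = 12.5·13.5 − 7·38 = -97.2500; (r_i+r_j)·cross = 19.5·-97.2500 = -1896.3750
Σcross = 419.2500 → A = |Σcross|/2 = 209.6250 mm²
Σ(r_i+r_j)·cross = 15500.6250 → first moment M = |Σ|/6 = 2583.4375
R_c = M/A = 2583.4375/209.6250 = 12.3241 mm
θ = 335° = 5.846853 rad
V = θ·R_c·A = 5.846853·12.3241·209.6250 = 15104.979 mm³

Volume = 15104.979 mm³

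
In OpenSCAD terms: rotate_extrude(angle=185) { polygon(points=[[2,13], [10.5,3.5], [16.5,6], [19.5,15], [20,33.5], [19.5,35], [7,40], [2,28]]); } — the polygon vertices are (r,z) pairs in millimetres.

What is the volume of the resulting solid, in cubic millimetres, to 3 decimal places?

Volume = 18362.791 mm³

Profile (r,z), 8 vertices: (2,13) (10.5,3.5) (16.5,6) (19.5,15) (20,33.5) (19.5,35) (7,40) (2,28)
edge 0: (2,13)→(10.5,3.5)  cross = 2·3.5 − 10.5·13 = -129.5000; (r_i+r_j)·cross = 12.5·-129.5000 = -1618.7500
edge 1: (10.5,3.5)→(16.5,6)  cross = 10.5·6 − 16.5·3.5 = 5.2500; (r_i+r_j)·cross = 27·5.2500 = 141.7500
edge 2: (16.5,6)→(19.5,15)  cross = 16.5·15 − 19.5·6 = 130.5000; (r_i+r_j)·cross = 36·130.5000 = 4698.0000
edge 3: (19.5,15)→(20,33.5)  cross = 19.5·33.5 − 20·15 = 353.2500; (r_i+r_j)·cross = 39.5·353.2500 = 13953.3750
edge 4: (20,33.5)→(19.5,35)  cross = 20·35 − 19.5·33.5 = 46.7500; (r_i+r_j)·cross = 39.5·46.7500 = 1846.6250
edge 5: (19.5,35)→(7,40)  cross = 19.5·40 − 7·35 = 535.0000; (r_i+r_j)·cross = 26.5·535.0000 = 14177.5000
edge 6: (7,40)→(2,28)  cross = 7·28 − 2·40 = 116.0000; (r_i+r_j)·cross = 9·116.0000 = 1044.0000
edge 7: (2,28)→(2,13)  cross = 2·13 − 2·28 = -30.0000; (r_i+r_j)·cross = 4·-30.0000 = -120.0000
Σcross = 1027.2500 → A = |Σcross|/2 = 513.6250 mm²
Σ(r_i+r_j)·cross = 34122.5000 → first moment M = |Σ|/6 = 5687.0833
R_c = M/A = 5687.0833/513.6250 = 11.0724 mm
θ = 185° = 3.228859 rad
V = θ·R_c·A = 3.228859·11.0724·513.6250 = 18362.791 mm³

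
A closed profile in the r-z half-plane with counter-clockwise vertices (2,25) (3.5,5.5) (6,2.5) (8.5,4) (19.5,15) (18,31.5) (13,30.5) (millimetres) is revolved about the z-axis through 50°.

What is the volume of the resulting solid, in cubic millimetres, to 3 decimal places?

Volume = 3195.207 mm³

Profile (r,z), 7 vertices: (2,25) (3.5,5.5) (6,2.5) (8.5,4) (19.5,15) (18,31.5) (13,30.5)
edge 0: (2,25)→(3.5,5.5)  cross = 2·5.5 − 3.5·25 = -76.5000; (r_i+r_j)·cross = 5.5·-76.5000 = -420.7500
edge 1: (3.5,5.5)→(6,2.5)  cross = 3.5·2.5 − 6·5.5 = -24.2500; (r_i+r_j)·cross = 9.5·-24.2500 = -230.3750
edge 2: (6,2.5)→(8.5,4)  cross = 6·4 − 8.5·2.5 = 2.7500; (r_i+r_j)·cross = 14.5·2.7500 = 39.8750
edge 3: (8.5,4)→(19.5,15)  cross = 8.5·15 − 19.5·4 = 49.5000; (r_i+r_j)·cross = 28·49.5000 = 1386.0000
edge 4: (19.5,15)→(18,31.5)  cross = 19.5·31.5 − 18·15 = 344.2500; (r_i+r_j)·cross = 37.5·344.2500 = 12909.3750
edge 5: (18,31.5)→(13,30.5)  cross = 18·30.5 − 13·31.5 = 139.5000; (r_i+r_j)·cross = 31·139.5000 = 4324.5000
edge 6: (13,30.5)→(2,25)  cross = 13·25 − 2·30.5 = 264.0000; (r_i+r_j)·cross = 15·264.0000 = 3960.0000
Σcross = 699.2500 → A = |Σcross|/2 = 349.6250 mm²
Σ(r_i+r_j)·cross = 21968.6250 → first moment M = |Σ|/6 = 3661.4375
R_c = M/A = 3661.4375/349.6250 = 10.4725 mm
θ = 50° = 0.872665 rad
V = θ·R_c·A = 0.872665·10.4725·349.6250 = 3195.207 mm³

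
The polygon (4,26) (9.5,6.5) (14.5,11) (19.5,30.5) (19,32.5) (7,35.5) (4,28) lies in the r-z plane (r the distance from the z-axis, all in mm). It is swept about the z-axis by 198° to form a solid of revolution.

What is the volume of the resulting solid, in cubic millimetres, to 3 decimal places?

Profile (r,z), 7 vertices: (4,26) (9.5,6.5) (14.5,11) (19.5,30.5) (19,32.5) (7,35.5) (4,28)
edge 0: (4,26)→(9.5,6.5)  cross = 4·6.5 − 9.5·26 = -221.0000; (r_i+r_j)·cross = 13.5·-221.0000 = -2983.5000
edge 1: (9.5,6.5)→(14.5,11)  cross = 9.5·11 − 14.5·6.5 = 10.2500; (r_i+r_j)·cross = 24·10.2500 = 246.0000
edge 2: (14.5,11)→(19.5,30.5)  cross = 14.5·30.5 − 19.5·11 = 227.7500; (r_i+r_j)·cross = 34·227.7500 = 7743.5000
edge 3: (19.5,30.5)→(19,32.5)  cross = 19.5·32.5 − 19·30.5 = 54.2500; (r_i+r_j)·cross = 38.5·54.2500 = 2088.6250
edge 4: (19,32.5)→(7,35.5)  cross = 19·35.5 − 7·32.5 = 447.0000; (r_i+r_j)·cross = 26·447.0000 = 11622.0000
edge 5: (7,35.5)→(4,28)  cross = 7·28 − 4·35.5 = 54.0000; (r_i+r_j)·cross = 11·54.0000 = 594.0000
edge 6: (4,28)→(4,26)  cross = 4·26 − 4·28 = -8.0000; (r_i+r_j)·cross = 8·-8.0000 = -64.0000
Σcross = 564.2500 → A = |Σcross|/2 = 282.1250 mm²
Σ(r_i+r_j)·cross = 19246.6250 → first moment M = |Σ|/6 = 3207.7708
R_c = M/A = 3207.7708/282.1250 = 11.3700 mm
θ = 198° = 3.455752 rad
V = θ·R_c·A = 3.455752·11.3700·282.1250 = 11085.260 mm³

Volume = 11085.260 mm³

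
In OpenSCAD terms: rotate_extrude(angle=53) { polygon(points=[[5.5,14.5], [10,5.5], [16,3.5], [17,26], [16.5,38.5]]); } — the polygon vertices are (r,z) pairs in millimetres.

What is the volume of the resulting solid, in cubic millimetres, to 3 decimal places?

Profile (r,z), 5 vertices: (5.5,14.5) (10,5.5) (16,3.5) (17,26) (16.5,38.5)
edge 0: (5.5,14.5)→(10,5.5)  cross = 5.5·5.5 − 10·14.5 = -114.7500; (r_i+r_j)·cross = 15.5·-114.7500 = -1778.6250
edge 1: (10,5.5)→(16,3.5)  cross = 10·3.5 − 16·5.5 = -53.0000; (r_i+r_j)·cross = 26·-53.0000 = -1378.0000
edge 2: (16,3.5)→(17,26)  cross = 16·26 − 17·3.5 = 356.5000; (r_i+r_j)·cross = 33·356.5000 = 11764.5000
edge 3: (17,26)→(16.5,38.5)  cross = 17·38.5 − 16.5·26 = 225.5000; (r_i+r_j)·cross = 33.5·225.5000 = 7554.2500
edge 4: (16.5,38.5)→(5.5,14.5)  cross = 16.5·14.5 − 5.5·38.5 = 27.5000; (r_i+r_j)·cross = 22·27.5000 = 605.0000
Σcross = 441.7500 → A = |Σcross|/2 = 220.8750 mm²
Σ(r_i+r_j)·cross = 16767.1250 → first moment M = |Σ|/6 = 2794.5208
R_c = M/A = 2794.5208/220.8750 = 12.6520 mm
θ = 53° = 0.925025 rad
V = θ·R_c·A = 0.925025·12.6520·220.8750 = 2585.000 mm³

Volume = 2585.000 mm³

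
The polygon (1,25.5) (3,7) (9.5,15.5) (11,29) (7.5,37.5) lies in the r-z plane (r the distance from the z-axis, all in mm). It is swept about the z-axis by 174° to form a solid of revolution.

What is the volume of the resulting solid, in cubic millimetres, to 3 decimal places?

Profile (r,z), 5 vertices: (1,25.5) (3,7) (9.5,15.5) (11,29) (7.5,37.5)
edge 0: (1,25.5)→(3,7)  cross = 1·7 − 3·25.5 = -69.5000; (r_i+r_j)·cross = 4·-69.5000 = -278.0000
edge 1: (3,7)→(9.5,15.5)  cross = 3·15.5 − 9.5·7 = -20.0000; (r_i+r_j)·cross = 12.5·-20.0000 = -250.0000
edge 2: (9.5,15.5)→(11,29)  cross = 9.5·29 − 11·15.5 = 105.0000; (r_i+r_j)·cross = 20.5·105.0000 = 2152.5000
edge 3: (11,29)→(7.5,37.5)  cross = 11·37.5 − 7.5·29 = 195.0000; (r_i+r_j)·cross = 18.5·195.0000 = 3607.5000
edge 4: (7.5,37.5)→(1,25.5)  cross = 7.5·25.5 − 1·37.5 = 153.7500; (r_i+r_j)·cross = 8.5·153.7500 = 1306.8750
Σcross = 364.2500 → A = |Σcross|/2 = 182.1250 mm²
Σ(r_i+r_j)·cross = 6538.8750 → first moment M = |Σ|/6 = 1089.8125
R_c = M/A = 1089.8125/182.1250 = 5.9839 mm
θ = 174° = 3.036873 rad
V = θ·R_c·A = 3.036873·5.9839·182.1250 = 3309.622 mm³

Volume = 3309.622 mm³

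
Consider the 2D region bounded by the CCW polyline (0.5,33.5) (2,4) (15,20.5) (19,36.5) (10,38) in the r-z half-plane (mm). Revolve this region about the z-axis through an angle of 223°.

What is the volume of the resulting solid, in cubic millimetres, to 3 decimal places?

Volume = 12037.892 mm³

Profile (r,z), 5 vertices: (0.5,33.5) (2,4) (15,20.5) (19,36.5) (10,38)
edge 0: (0.5,33.5)→(2,4)  cross = 0.5·4 − 2·33.5 = -65.0000; (r_i+r_j)·cross = 2.5·-65.0000 = -162.5000
edge 1: (2,4)→(15,20.5)  cross = 2·20.5 − 15·4 = -19.0000; (r_i+r_j)·cross = 17·-19.0000 = -323.0000
edge 2: (15,20.5)→(19,36.5)  cross = 15·36.5 − 19·20.5 = 158.0000; (r_i+r_j)·cross = 34·158.0000 = 5372.0000
edge 3: (19,36.5)→(10,38)  cross = 19·38 − 10·36.5 = 357.0000; (r_i+r_j)·cross = 29·357.0000 = 10353.0000
edge 4: (10,38)→(0.5,33.5)  cross = 10·33.5 − 0.5·38 = 316.0000; (r_i+r_j)·cross = 10.5·316.0000 = 3318.0000
Σcross = 747.0000 → A = |Σcross|/2 = 373.5000 mm²
Σ(r_i+r_j)·cross = 18557.5000 → first moment M = |Σ|/6 = 3092.9167
R_c = M/A = 3092.9167/373.5000 = 8.2809 mm
θ = 223° = 3.892084 rad
V = θ·R_c·A = 3.892084·8.2809·373.5000 = 12037.892 mm³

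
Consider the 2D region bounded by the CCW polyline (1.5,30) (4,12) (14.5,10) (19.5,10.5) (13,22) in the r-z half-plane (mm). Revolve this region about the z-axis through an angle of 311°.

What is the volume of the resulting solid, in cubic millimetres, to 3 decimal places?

Profile (r,z), 5 vertices: (1.5,30) (4,12) (14.5,10) (19.5,10.5) (13,22)
edge 0: (1.5,30)→(4,12)  cross = 1.5·12 − 4·30 = -102.0000; (r_i+r_j)·cross = 5.5·-102.0000 = -561.0000
edge 1: (4,12)→(14.5,10)  cross = 4·10 − 14.5·12 = -134.0000; (r_i+r_j)·cross = 18.5·-134.0000 = -2479.0000
edge 2: (14.5,10)→(19.5,10.5)  cross = 14.5·10.5 − 19.5·10 = -42.7500; (r_i+r_j)·cross = 34·-42.7500 = -1453.5000
edge 3: (19.5,10.5)→(13,22)  cross = 19.5·22 − 13·10.5 = 292.5000; (r_i+r_j)·cross = 32.5·292.5000 = 9506.2500
edge 4: (13,22)→(1.5,30)  cross = 13·30 − 1.5·22 = 357.0000; (r_i+r_j)·cross = 14.5·357.0000 = 5176.5000
Σcross = 370.7500 → A = |Σcross|/2 = 185.3750 mm²
Σ(r_i+r_j)·cross = 10189.2500 → first moment M = |Σ|/6 = 1698.2083
R_c = M/A = 1698.2083/185.3750 = 9.1609 mm
θ = 311° = 5.427974 rad
V = θ·R_c·A = 5.427974·9.1609·185.3750 = 9217.831 mm³

Volume = 9217.831 mm³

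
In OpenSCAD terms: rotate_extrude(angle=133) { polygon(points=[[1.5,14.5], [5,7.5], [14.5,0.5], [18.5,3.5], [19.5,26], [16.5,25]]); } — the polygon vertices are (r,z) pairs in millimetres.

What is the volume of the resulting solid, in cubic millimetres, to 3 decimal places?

Profile (r,z), 6 vertices: (1.5,14.5) (5,7.5) (14.5,0.5) (18.5,3.5) (19.5,26) (16.5,25)
edge 0: (1.5,14.5)→(5,7.5)  cross = 1.5·7.5 − 5·14.5 = -61.2500; (r_i+r_j)·cross = 6.5·-61.2500 = -398.1250
edge 1: (5,7.5)→(14.5,0.5)  cross = 5·0.5 − 14.5·7.5 = -106.2500; (r_i+r_j)·cross = 19.5·-106.2500 = -2071.8750
edge 2: (14.5,0.5)→(18.5,3.5)  cross = 14.5·3.5 − 18.5·0.5 = 41.5000; (r_i+r_j)·cross = 33·41.5000 = 1369.5000
edge 3: (18.5,3.5)→(19.5,26)  cross = 18.5·26 − 19.5·3.5 = 412.7500; (r_i+r_j)·cross = 38·412.7500 = 15684.5000
edge 4: (19.5,26)→(16.5,25)  cross = 19.5·25 − 16.5·26 = 58.5000; (r_i+r_j)·cross = 36·58.5000 = 2106.0000
edge 5: (16.5,25)→(1.5,14.5)  cross = 16.5·14.5 − 1.5·25 = 201.7500; (r_i+r_j)·cross = 18·201.7500 = 3631.5000
Σcross = 547.0000 → A = |Σcross|/2 = 273.5000 mm²
Σ(r_i+r_j)·cross = 20321.5000 → first moment M = |Σ|/6 = 3386.9167
R_c = M/A = 3386.9167/273.5000 = 12.3836 mm
θ = 133° = 2.321288 rad
V = θ·R_c·A = 2.321288·12.3836·273.5000 = 7862.009 mm³

Volume = 7862.009 mm³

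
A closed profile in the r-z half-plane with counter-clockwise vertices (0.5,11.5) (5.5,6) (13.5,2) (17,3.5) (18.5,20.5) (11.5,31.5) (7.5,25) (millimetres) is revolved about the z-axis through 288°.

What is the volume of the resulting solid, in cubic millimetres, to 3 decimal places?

Volume = 17391.438 mm³

Profile (r,z), 7 vertices: (0.5,11.5) (5.5,6) (13.5,2) (17,3.5) (18.5,20.5) (11.5,31.5) (7.5,25)
edge 0: (0.5,11.5)→(5.5,6)  cross = 0.5·6 − 5.5·11.5 = -60.2500; (r_i+r_j)·cross = 6·-60.2500 = -361.5000
edge 1: (5.5,6)→(13.5,2)  cross = 5.5·2 − 13.5·6 = -70.0000; (r_i+r_j)·cross = 19·-70.0000 = -1330.0000
edge 2: (13.5,2)→(17,3.5)  cross = 13.5·3.5 − 17·2 = 13.2500; (r_i+r_j)·cross = 30.5·13.2500 = 404.1250
edge 3: (17,3.5)→(18.5,20.5)  cross = 17·20.5 − 18.5·3.5 = 283.7500; (r_i+r_j)·cross = 35.5·283.7500 = 10073.1250
edge 4: (18.5,20.5)→(11.5,31.5)  cross = 18.5·31.5 − 11.5·20.5 = 347.0000; (r_i+r_j)·cross = 30·347.0000 = 10410.0000
edge 5: (11.5,31.5)→(7.5,25)  cross = 11.5·25 − 7.5·31.5 = 51.2500; (r_i+r_j)·cross = 19·51.2500 = 973.7500
edge 6: (7.5,25)→(0.5,11.5)  cross = 7.5·11.5 − 0.5·25 = 73.7500; (r_i+r_j)·cross = 8·73.7500 = 590.0000
Σcross = 638.7500 → A = |Σcross|/2 = 319.3750 mm²
Σ(r_i+r_j)·cross = 20759.5000 → first moment M = |Σ|/6 = 3459.9167
R_c = M/A = 3459.9167/319.3750 = 10.8334 mm
θ = 288° = 5.026548 rad
V = θ·R_c·A = 5.026548·10.8334·319.3750 = 17391.438 mm³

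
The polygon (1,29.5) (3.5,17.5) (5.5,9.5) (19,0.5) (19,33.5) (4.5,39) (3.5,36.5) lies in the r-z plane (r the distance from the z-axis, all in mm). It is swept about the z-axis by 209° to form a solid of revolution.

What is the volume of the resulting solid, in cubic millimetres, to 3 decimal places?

Volume = 20008.756 mm³

Profile (r,z), 7 vertices: (1,29.5) (3.5,17.5) (5.5,9.5) (19,0.5) (19,33.5) (4.5,39) (3.5,36.5)
edge 0: (1,29.5)→(3.5,17.5)  cross = 1·17.5 − 3.5·29.5 = -85.7500; (r_i+r_j)·cross = 4.5·-85.7500 = -385.8750
edge 1: (3.5,17.5)→(5.5,9.5)  cross = 3.5·9.5 − 5.5·17.5 = -63.0000; (r_i+r_j)·cross = 9·-63.0000 = -567.0000
edge 2: (5.5,9.5)→(19,0.5)  cross = 5.5·0.5 − 19·9.5 = -177.7500; (r_i+r_j)·cross = 24.5·-177.7500 = -4354.8750
edge 3: (19,0.5)→(19,33.5)  cross = 19·33.5 − 19·0.5 = 627.0000; (r_i+r_j)·cross = 38·627.0000 = 23826.0000
edge 4: (19,33.5)→(4.5,39)  cross = 19·39 − 4.5·33.5 = 590.2500; (r_i+r_j)·cross = 23.5·590.2500 = 13870.8750
edge 5: (4.5,39)→(3.5,36.5)  cross = 4.5·36.5 − 3.5·39 = 27.7500; (r_i+r_j)·cross = 8·27.7500 = 222.0000
edge 6: (3.5,36.5)→(1,29.5)  cross = 3.5·29.5 − 1·36.5 = 66.7500; (r_i+r_j)·cross = 4.5·66.7500 = 300.3750
Σcross = 985.2500 → A = |Σcross|/2 = 492.6250 mm²
Σ(r_i+r_j)·cross = 32911.5000 → first moment M = |Σ|/6 = 5485.2500
R_c = M/A = 5485.2500/492.6250 = 11.1347 mm
θ = 209° = 3.647738 rad
V = θ·R_c·A = 3.647738·11.1347·492.6250 = 20008.756 mm³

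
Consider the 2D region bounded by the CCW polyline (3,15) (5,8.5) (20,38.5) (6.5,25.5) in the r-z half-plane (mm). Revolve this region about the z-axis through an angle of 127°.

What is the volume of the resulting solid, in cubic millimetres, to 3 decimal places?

Volume = 2678.122 mm³

Profile (r,z), 4 vertices: (3,15) (5,8.5) (20,38.5) (6.5,25.5)
edge 0: (3,15)→(5,8.5)  cross = 3·8.5 − 5·15 = -49.5000; (r_i+r_j)·cross = 8·-49.5000 = -396.0000
edge 1: (5,8.5)→(20,38.5)  cross = 5·38.5 − 20·8.5 = 22.5000; (r_i+r_j)·cross = 25·22.5000 = 562.5000
edge 2: (20,38.5)→(6.5,25.5)  cross = 20·25.5 − 6.5·38.5 = 259.7500; (r_i+r_j)·cross = 26.5·259.7500 = 6883.3750
edge 3: (6.5,25.5)→(3,15)  cross = 6.5·15 − 3·25.5 = 21.0000; (r_i+r_j)·cross = 9.5·21.0000 = 199.5000
Σcross = 253.7500 → A = |Σcross|/2 = 126.8750 mm²
Σ(r_i+r_j)·cross = 7249.3750 → first moment M = |Σ|/6 = 1208.2292
R_c = M/A = 1208.2292/126.8750 = 9.5230 mm
θ = 127° = 2.216568 rad
V = θ·R_c·A = 2.216568·9.5230·126.8750 = 2678.122 mm³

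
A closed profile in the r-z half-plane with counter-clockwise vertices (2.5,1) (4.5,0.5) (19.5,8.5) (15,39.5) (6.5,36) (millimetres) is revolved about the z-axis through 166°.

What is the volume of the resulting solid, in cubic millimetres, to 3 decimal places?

Volume = 13604.746 mm³

Profile (r,z), 5 vertices: (2.5,1) (4.5,0.5) (19.5,8.5) (15,39.5) (6.5,36)
edge 0: (2.5,1)→(4.5,0.5)  cross = 2.5·0.5 − 4.5·1 = -3.2500; (r_i+r_j)·cross = 7·-3.2500 = -22.7500
edge 1: (4.5,0.5)→(19.5,8.5)  cross = 4.5·8.5 − 19.5·0.5 = 28.5000; (r_i+r_j)·cross = 24·28.5000 = 684.0000
edge 2: (19.5,8.5)→(15,39.5)  cross = 19.5·39.5 − 15·8.5 = 642.7500; (r_i+r_j)·cross = 34.5·642.7500 = 22174.8750
edge 3: (15,39.5)→(6.5,36)  cross = 15·36 − 6.5·39.5 = 283.2500; (r_i+r_j)·cross = 21.5·283.2500 = 6089.8750
edge 4: (6.5,36)→(2.5,1)  cross = 6.5·1 − 2.5·36 = -83.5000; (r_i+r_j)·cross = 9·-83.5000 = -751.5000
Σcross = 867.7500 → A = |Σcross|/2 = 433.8750 mm²
Σ(r_i+r_j)·cross = 28174.5000 → first moment M = |Σ|/6 = 4695.7500
R_c = M/A = 4695.7500/433.8750 = 10.8228 mm
θ = 166° = 2.897247 rad
V = θ·R_c·A = 2.897247·10.8228·433.8750 = 13604.746 mm³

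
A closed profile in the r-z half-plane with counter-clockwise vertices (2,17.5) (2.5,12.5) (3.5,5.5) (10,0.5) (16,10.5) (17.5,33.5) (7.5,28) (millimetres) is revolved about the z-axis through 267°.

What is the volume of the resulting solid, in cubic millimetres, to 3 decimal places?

Volume = 15551.100 mm³

Profile (r,z), 7 vertices: (2,17.5) (2.5,12.5) (3.5,5.5) (10,0.5) (16,10.5) (17.5,33.5) (7.5,28)
edge 0: (2,17.5)→(2.5,12.5)  cross = 2·12.5 − 2.5·17.5 = -18.7500; (r_i+r_j)·cross = 4.5·-18.7500 = -84.3750
edge 1: (2.5,12.5)→(3.5,5.5)  cross = 2.5·5.5 − 3.5·12.5 = -30.0000; (r_i+r_j)·cross = 6·-30.0000 = -180.0000
edge 2: (3.5,5.5)→(10,0.5)  cross = 3.5·0.5 − 10·5.5 = -53.2500; (r_i+r_j)·cross = 13.5·-53.2500 = -718.8750
edge 3: (10,0.5)→(16,10.5)  cross = 10·10.5 − 16·0.5 = 97.0000; (r_i+r_j)·cross = 26·97.0000 = 2522.0000
edge 4: (16,10.5)→(17.5,33.5)  cross = 16·33.5 − 17.5·10.5 = 352.2500; (r_i+r_j)·cross = 33.5·352.2500 = 11800.3750
edge 5: (17.5,33.5)→(7.5,28)  cross = 17.5·28 − 7.5·33.5 = 238.7500; (r_i+r_j)·cross = 25·238.7500 = 5968.7500
edge 6: (7.5,28)→(2,17.5)  cross = 7.5·17.5 − 2·28 = 75.2500; (r_i+r_j)·cross = 9.5·75.2500 = 714.8750
Σcross = 661.2500 → A = |Σcross|/2 = 330.6250 mm²
Σ(r_i+r_j)·cross = 20022.7500 → first moment M = |Σ|/6 = 3337.1250
R_c = M/A = 3337.1250/330.6250 = 10.0934 mm
θ = 267° = 4.660029 rad
V = θ·R_c·A = 4.660029·10.0934·330.6250 = 15551.100 mm³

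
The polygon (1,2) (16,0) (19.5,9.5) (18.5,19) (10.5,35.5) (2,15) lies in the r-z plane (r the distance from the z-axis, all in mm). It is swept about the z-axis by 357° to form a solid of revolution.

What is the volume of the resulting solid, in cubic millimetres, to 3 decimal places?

Volume = 27582.826 mm³

Profile (r,z), 6 vertices: (1,2) (16,0) (19.5,9.5) (18.5,19) (10.5,35.5) (2,15)
edge 0: (1,2)→(16,0)  cross = 1·0 − 16·2 = -32.0000; (r_i+r_j)·cross = 17·-32.0000 = -544.0000
edge 1: (16,0)→(19.5,9.5)  cross = 16·9.5 − 19.5·0 = 152.0000; (r_i+r_j)·cross = 35.5·152.0000 = 5396.0000
edge 2: (19.5,9.5)→(18.5,19)  cross = 19.5·19 − 18.5·9.5 = 194.7500; (r_i+r_j)·cross = 38·194.7500 = 7400.5000
edge 3: (18.5,19)→(10.5,35.5)  cross = 18.5·35.5 − 10.5·19 = 457.2500; (r_i+r_j)·cross = 29·457.2500 = 13260.2500
edge 4: (10.5,35.5)→(2,15)  cross = 10.5·15 − 2·35.5 = 86.5000; (r_i+r_j)·cross = 12.5·86.5000 = 1081.2500
edge 5: (2,15)→(1,2)  cross = 2·2 − 1·15 = -11.0000; (r_i+r_j)·cross = 3·-11.0000 = -33.0000
Σcross = 847.5000 → A = |Σcross|/2 = 423.7500 mm²
Σ(r_i+r_j)·cross = 26561.0000 → first moment M = |Σ|/6 = 4426.8333
R_c = M/A = 4426.8333/423.7500 = 10.4468 mm
θ = 357° = 6.230825 rad
V = θ·R_c·A = 6.230825·10.4468·423.7500 = 27582.826 mm³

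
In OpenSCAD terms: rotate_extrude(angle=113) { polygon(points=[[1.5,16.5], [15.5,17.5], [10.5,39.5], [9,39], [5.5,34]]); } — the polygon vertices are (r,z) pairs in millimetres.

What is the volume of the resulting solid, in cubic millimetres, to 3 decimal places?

Profile (r,z), 5 vertices: (1.5,16.5) (15.5,17.5) (10.5,39.5) (9,39) (5.5,34)
edge 0: (1.5,16.5)→(15.5,17.5)  cross = 1.5·17.5 − 15.5·16.5 = -229.5000; (r_i+r_j)·cross = 17·-229.5000 = -3901.5000
edge 1: (15.5,17.5)→(10.5,39.5)  cross = 15.5·39.5 − 10.5·17.5 = 428.5000; (r_i+r_j)·cross = 26·428.5000 = 11141.0000
edge 2: (10.5,39.5)→(9,39)  cross = 10.5·39 − 9·39.5 = 54.0000; (r_i+r_j)·cross = 19.5·54.0000 = 1053.0000
edge 3: (9,39)→(5.5,34)  cross = 9·34 − 5.5·39 = 91.5000; (r_i+r_j)·cross = 14.5·91.5000 = 1326.7500
edge 4: (5.5,34)→(1.5,16.5)  cross = 5.5·16.5 − 1.5·34 = 39.7500; (r_i+r_j)·cross = 7·39.7500 = 278.2500
Σcross = 384.2500 → A = |Σcross|/2 = 192.1250 mm²
Σ(r_i+r_j)·cross = 9897.5000 → first moment M = |Σ|/6 = 1649.5833
R_c = M/A = 1649.5833/192.1250 = 8.5860 mm
θ = 113° = 1.972222 rad
V = θ·R_c·A = 1.972222·8.5860·192.1250 = 3253.345 mm³

Volume = 3253.345 mm³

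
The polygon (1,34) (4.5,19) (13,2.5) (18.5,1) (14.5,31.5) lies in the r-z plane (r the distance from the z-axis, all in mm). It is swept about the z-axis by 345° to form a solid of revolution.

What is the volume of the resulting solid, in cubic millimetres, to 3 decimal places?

Profile (r,z), 5 vertices: (1,34) (4.5,19) (13,2.5) (18.5,1) (14.5,31.5)
edge 0: (1,34)→(4.5,19)  cross = 1·19 − 4.5·34 = -134.0000; (r_i+r_j)·cross = 5.5·-134.0000 = -737.0000
edge 1: (4.5,19)→(13,2.5)  cross = 4.5·2.5 − 13·19 = -235.7500; (r_i+r_j)·cross = 17.5·-235.7500 = -4125.6250
edge 2: (13,2.5)→(18.5,1)  cross = 13·1 − 18.5·2.5 = -33.2500; (r_i+r_j)·cross = 31.5·-33.2500 = -1047.3750
edge 3: (18.5,1)→(14.5,31.5)  cross = 18.5·31.5 − 14.5·1 = 568.2500; (r_i+r_j)·cross = 33·568.2500 = 18752.2500
edge 4: (14.5,31.5)→(1,34)  cross = 14.5·34 − 1·31.5 = 461.5000; (r_i+r_j)·cross = 15.5·461.5000 = 7153.2500
Σcross = 626.7500 → A = |Σcross|/2 = 313.3750 mm²
Σ(r_i+r_j)·cross = 19995.5000 → first moment M = |Σ|/6 = 3332.5833
R_c = M/A = 3332.5833/313.3750 = 10.6345 mm
θ = 345° = 6.021386 rad
V = θ·R_c·A = 6.021386·10.6345·313.3750 = 20066.770 mm³

Volume = 20066.770 mm³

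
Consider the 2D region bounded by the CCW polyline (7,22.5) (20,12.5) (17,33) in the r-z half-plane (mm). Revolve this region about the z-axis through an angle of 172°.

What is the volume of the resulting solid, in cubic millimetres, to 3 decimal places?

Profile (r,z), 3 vertices: (7,22.5) (20,12.5) (17,33)
edge 0: (7,22.5)→(20,12.5)  cross = 7·12.5 − 20·22.5 = -362.5000; (r_i+r_j)·cross = 27·-362.5000 = -9787.5000
edge 1: (20,12.5)→(17,33)  cross = 20·33 − 17·12.5 = 447.5000; (r_i+r_j)·cross = 37·447.5000 = 16557.5000
edge 2: (17,33)→(7,22.5)  cross = 17·22.5 − 7·33 = 151.5000; (r_i+r_j)·cross = 24·151.5000 = 3636.0000
Σcross = 236.5000 → A = |Σcross|/2 = 118.2500 mm²
Σ(r_i+r_j)·cross = 10406.0000 → first moment M = |Σ|/6 = 1734.3333
R_c = M/A = 1734.3333/118.2500 = 14.6667 mm
θ = 172° = 3.001966 rad
V = θ·R_c·A = 3.001966·14.6667·118.2500 = 5206.410 mm³

Volume = 5206.410 mm³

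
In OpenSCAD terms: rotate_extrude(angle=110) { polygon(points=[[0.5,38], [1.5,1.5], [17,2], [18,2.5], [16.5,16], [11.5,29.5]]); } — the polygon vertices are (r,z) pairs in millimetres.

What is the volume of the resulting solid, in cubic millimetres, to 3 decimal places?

Profile (r,z), 6 vertices: (0.5,38) (1.5,1.5) (17,2) (18,2.5) (16.5,16) (11.5,29.5)
edge 0: (0.5,38)→(1.5,1.5)  cross = 0.5·1.5 − 1.5·38 = -56.2500; (r_i+r_j)·cross = 2·-56.2500 = -112.5000
edge 1: (1.5,1.5)→(17,2)  cross = 1.5·2 − 17·1.5 = -22.5000; (r_i+r_j)·cross = 18.5·-22.5000 = -416.2500
edge 2: (17,2)→(18,2.5)  cross = 17·2.5 − 18·2 = 6.5000; (r_i+r_j)·cross = 35·6.5000 = 227.5000
edge 3: (18,2.5)→(16.5,16)  cross = 18·16 − 16.5·2.5 = 246.7500; (r_i+r_j)·cross = 34.5·246.7500 = 8512.8750
edge 4: (16.5,16)→(11.5,29.5)  cross = 16.5·29.5 − 11.5·16 = 302.7500; (r_i+r_j)·cross = 28·302.7500 = 8477.0000
edge 5: (11.5,29.5)→(0.5,38)  cross = 11.5·38 − 0.5·29.5 = 422.2500; (r_i+r_j)·cross = 12·422.2500 = 5067.0000
Σcross = 899.5000 → A = |Σcross|/2 = 449.7500 mm²
Σ(r_i+r_j)·cross = 21755.6250 → first moment M = |Σ|/6 = 3625.9375
R_c = M/A = 3625.9375/449.7500 = 8.0621 mm
θ = 110° = 1.919862 rad
V = θ·R_c·A = 1.919862·8.0621·449.7500 = 6961.300 mm³

Volume = 6961.300 mm³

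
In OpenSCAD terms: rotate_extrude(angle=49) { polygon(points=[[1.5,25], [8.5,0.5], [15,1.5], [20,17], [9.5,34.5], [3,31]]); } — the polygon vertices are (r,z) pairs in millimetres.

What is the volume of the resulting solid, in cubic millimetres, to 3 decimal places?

Volume = 3419.046 mm³

Profile (r,z), 6 vertices: (1.5,25) (8.5,0.5) (15,1.5) (20,17) (9.5,34.5) (3,31)
edge 0: (1.5,25)→(8.5,0.5)  cross = 1.5·0.5 − 8.5·25 = -211.7500; (r_i+r_j)·cross = 10·-211.7500 = -2117.5000
edge 1: (8.5,0.5)→(15,1.5)  cross = 8.5·1.5 − 15·0.5 = 5.2500; (r_i+r_j)·cross = 23.5·5.2500 = 123.3750
edge 2: (15,1.5)→(20,17)  cross = 15·17 − 20·1.5 = 225.0000; (r_i+r_j)·cross = 35·225.0000 = 7875.0000
edge 3: (20,17)→(9.5,34.5)  cross = 20·34.5 − 9.5·17 = 528.5000; (r_i+r_j)·cross = 29.5·528.5000 = 15590.7500
edge 4: (9.5,34.5)→(3,31)  cross = 9.5·31 − 3·34.5 = 191.0000; (r_i+r_j)·cross = 12.5·191.0000 = 2387.5000
edge 5: (3,31)→(1.5,25)  cross = 3·25 − 1.5·31 = 28.5000; (r_i+r_j)·cross = 4.5·28.5000 = 128.2500
Σcross = 766.5000 → A = |Σcross|/2 = 383.2500 mm²
Σ(r_i+r_j)·cross = 23987.3750 → first moment M = |Σ|/6 = 3997.8958
R_c = M/A = 3997.8958/383.2500 = 10.4316 mm
θ = 49° = 0.855211 rad
V = θ·R_c·A = 0.855211·10.4316·383.2500 = 3419.046 mm³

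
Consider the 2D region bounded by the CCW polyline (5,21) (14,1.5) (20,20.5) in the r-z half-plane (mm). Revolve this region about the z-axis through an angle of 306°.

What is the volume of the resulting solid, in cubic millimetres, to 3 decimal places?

Volume = 9997.804 mm³

Profile (r,z), 3 vertices: (5,21) (14,1.5) (20,20.5)
edge 0: (5,21)→(14,1.5)  cross = 5·1.5 − 14·21 = -286.5000; (r_i+r_j)·cross = 19·-286.5000 = -5443.5000
edge 1: (14,1.5)→(20,20.5)  cross = 14·20.5 − 20·1.5 = 257.0000; (r_i+r_j)·cross = 34·257.0000 = 8738.0000
edge 2: (20,20.5)→(5,21)  cross = 20·21 − 5·20.5 = 317.5000; (r_i+r_j)·cross = 25·317.5000 = 7937.5000
Σcross = 288.0000 → A = |Σcross|/2 = 144.0000 mm²
Σ(r_i+r_j)·cross = 11232.0000 → first moment M = |Σ|/6 = 1872.0000
R_c = M/A = 1872.0000/144.0000 = 13.0000 mm
θ = 306° = 5.340708 rad
V = θ·R_c·A = 5.340708·13.0000·144.0000 = 9997.804 mm³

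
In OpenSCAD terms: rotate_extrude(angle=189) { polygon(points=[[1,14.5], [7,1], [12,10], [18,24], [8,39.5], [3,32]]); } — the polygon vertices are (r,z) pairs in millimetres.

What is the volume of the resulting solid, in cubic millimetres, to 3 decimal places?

Volume = 10220.661 mm³

Profile (r,z), 6 vertices: (1,14.5) (7,1) (12,10) (18,24) (8,39.5) (3,32)
edge 0: (1,14.5)→(7,1)  cross = 1·1 − 7·14.5 = -100.5000; (r_i+r_j)·cross = 8·-100.5000 = -804.0000
edge 1: (7,1)→(12,10)  cross = 7·10 − 12·1 = 58.0000; (r_i+r_j)·cross = 19·58.0000 = 1102.0000
edge 2: (12,10)→(18,24)  cross = 12·24 − 18·10 = 108.0000; (r_i+r_j)·cross = 30·108.0000 = 3240.0000
edge 3: (18,24)→(8,39.5)  cross = 18·39.5 − 8·24 = 519.0000; (r_i+r_j)·cross = 26·519.0000 = 13494.0000
edge 4: (8,39.5)→(3,32)  cross = 8·32 − 3·39.5 = 137.5000; (r_i+r_j)·cross = 11·137.5000 = 1512.5000
edge 5: (3,32)→(1,14.5)  cross = 3·14.5 − 1·32 = 11.5000; (r_i+r_j)·cross = 4·11.5000 = 46.0000
Σcross = 733.5000 → A = |Σcross|/2 = 366.7500 mm²
Σ(r_i+r_j)·cross = 18590.5000 → first moment M = |Σ|/6 = 3098.4167
R_c = M/A = 3098.4167/366.7500 = 8.4483 mm
θ = 189° = 3.298672 rad
V = θ·R_c·A = 3.298672·8.4483·366.7500 = 10220.661 mm³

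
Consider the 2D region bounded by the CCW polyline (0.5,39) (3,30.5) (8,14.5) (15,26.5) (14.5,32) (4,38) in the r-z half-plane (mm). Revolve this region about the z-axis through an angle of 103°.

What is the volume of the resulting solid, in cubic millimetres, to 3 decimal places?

Volume = 2570.246 mm³

Profile (r,z), 6 vertices: (0.5,39) (3,30.5) (8,14.5) (15,26.5) (14.5,32) (4,38)
edge 0: (0.5,39)→(3,30.5)  cross = 0.5·30.5 − 3·39 = -101.7500; (r_i+r_j)·cross = 3.5·-101.7500 = -356.1250
edge 1: (3,30.5)→(8,14.5)  cross = 3·14.5 − 8·30.5 = -200.5000; (r_i+r_j)·cross = 11·-200.5000 = -2205.5000
edge 2: (8,14.5)→(15,26.5)  cross = 8·26.5 − 15·14.5 = -5.5000; (r_i+r_j)·cross = 23·-5.5000 = -126.5000
edge 3: (15,26.5)→(14.5,32)  cross = 15·32 − 14.5·26.5 = 95.7500; (r_i+r_j)·cross = 29.5·95.7500 = 2824.6250
edge 4: (14.5,32)→(4,38)  cross = 14.5·38 − 4·32 = 423.0000; (r_i+r_j)·cross = 18.5·423.0000 = 7825.5000
edge 5: (4,38)→(0.5,39)  cross = 4·39 − 0.5·38 = 137.0000; (r_i+r_j)·cross = 4.5·137.0000 = 616.5000
Σcross = 348.0000 → A = |Σcross|/2 = 174.0000 mm²
Σ(r_i+r_j)·cross = 8578.5000 → first moment M = |Σ|/6 = 1429.7500
R_c = M/A = 1429.7500/174.0000 = 8.2170 mm
θ = 103° = 1.797689 rad
V = θ·R_c·A = 1.797689·8.2170·174.0000 = 2570.246 mm³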